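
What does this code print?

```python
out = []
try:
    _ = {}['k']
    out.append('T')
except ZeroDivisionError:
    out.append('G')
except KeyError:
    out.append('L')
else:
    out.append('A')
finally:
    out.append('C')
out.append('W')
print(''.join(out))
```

Execution trace: 'L' (except KeyError) → 'C' (finally) → 'W' (after the try/except). Output: LCW

Answer: LCW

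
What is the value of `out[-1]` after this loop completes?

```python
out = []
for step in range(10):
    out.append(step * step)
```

Last element of squares 0 to 9
`out` takes the values: [] → [0] → [0, 1] → [0, 1, 4] → [0, 1, 4, 9] → [0, 1, 4, 9, 16] → [0, 1, 4, 9, 16, 25] → [0, 1, 4, 9, 16, 25, 36] → [0, 1, 4, 9, 16, 25, 36, 49] → [0, 1, 4, 9, 16, 25, 36, 49, 64] → [0, 1, 4, 9, 16, 25, 36, 49, 64, 81]
So `out[-1]` = 81

Answer: 81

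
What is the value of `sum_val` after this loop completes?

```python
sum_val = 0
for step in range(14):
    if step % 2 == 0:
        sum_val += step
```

Sum of even numbers 0 to 13
`sum_val` takes the values: 0 → 2 → 6 → 12 → 20 → 30 → 42

Answer: 42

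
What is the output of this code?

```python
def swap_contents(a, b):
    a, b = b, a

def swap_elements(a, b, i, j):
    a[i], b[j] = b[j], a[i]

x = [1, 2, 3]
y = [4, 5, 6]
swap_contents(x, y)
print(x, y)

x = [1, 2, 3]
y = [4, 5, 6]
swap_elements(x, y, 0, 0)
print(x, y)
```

Key concept: parameter rebinding vs mutation.
Step by step:
`x = [1, 2, 3]` → x = [1, 2, 3]
`y = [4, 5, 6]` → y = [4, 5, 6]
`swap_contents(x, y)` → no visible change to tracked variables
`print(x, y)` → prints [1, 2, 3] [4, 5, 6]
`x = [1, 2, 3]` → x = [1, 2, 3]
`y = [4, 5, 6]` → y = [4, 5, 6]
`swap_elements(x, y, 0, 0)` → x = [4, 2, 3]; y = [1, 5, 6]
`print(x, y)` → prints [4, 2, 3] [1, 5, 6]

Answer:
[1, 2, 3] [4, 5, 6]
[4, 2, 3] [1, 5, 6]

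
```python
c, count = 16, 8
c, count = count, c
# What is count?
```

Trace:
`c, count = 16, 8` → c = 16; count = 8
`c, count = count, c` → c = 8; count = 16
So count = 16

Answer: 16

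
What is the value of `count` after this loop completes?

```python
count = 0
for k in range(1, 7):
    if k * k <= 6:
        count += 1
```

Count numbers where k² ≤ 6
`count` takes the values: 0 → 1 → 2

Answer: 2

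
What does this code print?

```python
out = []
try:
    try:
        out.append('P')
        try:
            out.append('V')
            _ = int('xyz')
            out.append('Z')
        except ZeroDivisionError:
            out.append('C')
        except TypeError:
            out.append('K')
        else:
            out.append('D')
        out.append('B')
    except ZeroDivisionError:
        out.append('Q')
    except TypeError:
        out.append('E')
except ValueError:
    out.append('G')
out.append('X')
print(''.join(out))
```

Execution trace: 'P' (try body) → 'V' (inner try body) → 'G' (outer except ValueError) → 'X' (after the try/except). Output: PVGX

Answer: PVGX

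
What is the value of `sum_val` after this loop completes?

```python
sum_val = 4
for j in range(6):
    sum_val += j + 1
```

Start at 4, add 1 to 6 = 25
`sum_val` takes the values: 4 → 5 → 7 → 10 → 14 → 19 → 25

Answer: 25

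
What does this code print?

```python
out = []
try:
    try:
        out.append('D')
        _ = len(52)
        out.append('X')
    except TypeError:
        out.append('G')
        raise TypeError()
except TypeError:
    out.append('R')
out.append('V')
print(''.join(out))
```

Execution trace: 'D' (inner try body) → 'G' (inner except TypeError) → 'R' (outer except TypeError) → 'V' (after the try/except). Output: DGRV

Answer: DGRV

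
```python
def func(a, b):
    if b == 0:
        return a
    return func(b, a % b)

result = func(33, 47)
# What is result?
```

func(33, 47) -> func(47, 33) -> func(33, 14) -> func(14, 5) -> func(5, 4) -> func(4, 1) -> func(1, 0) -> 1

Answer: 1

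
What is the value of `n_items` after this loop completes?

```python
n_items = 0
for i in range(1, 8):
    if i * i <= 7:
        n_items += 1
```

Count numbers where i² ≤ 7
`n_items` takes the values: 0 → 1 → 2

Answer: 2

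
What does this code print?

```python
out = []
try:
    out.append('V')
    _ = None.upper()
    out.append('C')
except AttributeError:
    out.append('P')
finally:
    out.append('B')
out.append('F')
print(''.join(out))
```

Execution trace: 'V' (try body) → 'P' (except AttributeError) → 'B' (finally) → 'F' (after the try/except). Output: VPBF

Answer: VPBF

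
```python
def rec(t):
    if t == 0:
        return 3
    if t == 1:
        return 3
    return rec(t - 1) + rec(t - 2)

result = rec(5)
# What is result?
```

Build up from base cases: rec(0)=3, rec(1)=3, rec(2)=6, rec(3)=9, rec(4)=15, rec(5)=24

Answer: 24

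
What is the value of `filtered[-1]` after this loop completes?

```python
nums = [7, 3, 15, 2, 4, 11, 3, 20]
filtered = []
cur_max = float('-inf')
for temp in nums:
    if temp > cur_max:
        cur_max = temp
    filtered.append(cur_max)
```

Running max ends at 20
`filtered` takes the values: [] → [7] → [7, 7] → [7, 7, 15] → [7, 7, 15, 15] → [7, 7, 15, 15, 15] → [7, 7, 15, 15, 15, 15] → [7, 7, 15, 15, 15, 15, 15] → [7, 7, 15, 15, 15, 15, 15, 20]
So `filtered[-1]` = 20

Answer: 20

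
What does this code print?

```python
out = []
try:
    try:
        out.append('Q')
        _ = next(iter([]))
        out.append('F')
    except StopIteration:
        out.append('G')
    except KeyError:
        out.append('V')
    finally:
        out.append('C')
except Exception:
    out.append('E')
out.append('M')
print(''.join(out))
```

Execution trace: 'Q' (inner try body) → 'G' (inner except StopIteration) → 'C' (inner finally) → 'M' (after the try/except). Output: QGCM

Answer: QGCM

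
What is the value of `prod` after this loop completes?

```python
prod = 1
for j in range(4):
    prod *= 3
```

3^4 = 81
`prod` takes the values: 1 → 3 → 9 → 27 → 81

Answer: 81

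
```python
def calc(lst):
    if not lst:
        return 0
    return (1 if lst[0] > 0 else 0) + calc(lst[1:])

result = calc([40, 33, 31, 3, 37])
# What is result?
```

Count of positive elements in [40, 33, 31, 3, 37] = 5

Answer: 5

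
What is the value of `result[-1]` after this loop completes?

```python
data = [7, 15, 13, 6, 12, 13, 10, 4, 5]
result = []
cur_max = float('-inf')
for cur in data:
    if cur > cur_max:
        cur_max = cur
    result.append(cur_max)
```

Running max ends at 15
`result` takes the values: [] → [7] → [7, 15] → [7, 15, 15] → [7, 15, 15, 15] → [7, 15, 15, 15, 15] → [7, 15, 15, 15, 15, 15] → [7, 15, 15, 15, 15, 15, 15] → [7, 15, 15, 15, 15, 15, 15, 15] → [7, 15, 15, 15, 15, 15, 15, 15, 15]
So `result[-1]` = 15

Answer: 15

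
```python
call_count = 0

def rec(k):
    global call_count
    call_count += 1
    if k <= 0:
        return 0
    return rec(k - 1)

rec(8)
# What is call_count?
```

Linear recursion stepping by 1: 9 calls from k=8 down to ≤0.

Answer: 9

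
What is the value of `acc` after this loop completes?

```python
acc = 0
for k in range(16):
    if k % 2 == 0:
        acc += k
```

Sum of even numbers 0 to 15
`acc` takes the values: 0 → 2 → 6 → 12 → 20 → 30 → 42 → 56

Answer: 56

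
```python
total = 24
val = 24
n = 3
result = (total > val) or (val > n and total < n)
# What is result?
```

Trace:
`total = 24` → total = 24
`val = 24` → val = 24
`n = 3` → n = 3
`result = (total > val) or (val > n and total < n)` → result = False
So result = False

Answer: False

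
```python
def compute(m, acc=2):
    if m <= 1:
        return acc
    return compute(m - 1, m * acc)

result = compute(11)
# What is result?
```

Accumulator trace (n, acc): (11, 2) -> (10, 22) -> (9, 220) -> (8, 1980) -> (7, 15840) -> (6, 110880) -> (5, 665280) -> (4, 3326400) -> (3, 13305600) -> (2, 39916800) -> (1, 79833600) -> return 79833600

Answer: 79833600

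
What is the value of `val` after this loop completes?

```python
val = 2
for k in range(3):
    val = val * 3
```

Multiply by 3, 3 times: 2 * 3^3 = 54
`val` takes the values: 2 → 6 → 18 → 54

Answer: 54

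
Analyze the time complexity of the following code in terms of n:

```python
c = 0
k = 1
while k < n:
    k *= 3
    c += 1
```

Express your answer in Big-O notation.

Each loop level contributes: log n. Multiplying the contributions gives O(log n).

Answer: O(log n)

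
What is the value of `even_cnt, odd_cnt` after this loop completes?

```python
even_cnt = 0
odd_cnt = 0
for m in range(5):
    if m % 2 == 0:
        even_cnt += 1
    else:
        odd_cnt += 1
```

Count evens and odds in range(5)
`even_cnt, odd_cnt` takes the values: (0, 0) → (1, 0) → (1, 1) → (2, 1) → (2, 2) → (3, 2)

Answer: 3, 2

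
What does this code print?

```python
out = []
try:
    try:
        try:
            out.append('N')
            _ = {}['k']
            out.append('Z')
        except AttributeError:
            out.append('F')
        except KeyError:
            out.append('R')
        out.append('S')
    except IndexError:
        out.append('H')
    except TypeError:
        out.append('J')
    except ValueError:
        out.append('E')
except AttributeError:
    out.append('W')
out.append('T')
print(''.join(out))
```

Execution trace: 'N' (inner try body) → 'R' (inner except KeyError) → 'S' (try body, no exception) → 'T' (after the try/except). Output: NRST

Answer: NRST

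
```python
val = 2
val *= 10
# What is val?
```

Trace:
`val = 2` → val = 2
`val *= 10` → val = 20
So val = 20

Answer: 20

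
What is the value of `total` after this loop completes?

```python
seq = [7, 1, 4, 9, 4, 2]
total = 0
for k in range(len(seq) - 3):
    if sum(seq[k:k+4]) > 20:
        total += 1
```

Count windows with sum > 20
`total` takes the values: 0 → 1

Answer: 1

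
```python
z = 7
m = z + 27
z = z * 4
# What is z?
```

Trace:
`z = 7` → z = 7
`m = z + 27` → m = 34
`z = z * 4` → z = 28
So z = 28

Answer: 28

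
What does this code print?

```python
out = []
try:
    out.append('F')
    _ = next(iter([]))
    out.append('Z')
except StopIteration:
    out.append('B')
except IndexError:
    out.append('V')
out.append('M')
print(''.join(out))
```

Execution trace: 'F' (try body) → 'B' (except StopIteration) → 'M' (after the try/except). Output: FBM

Answer: FBM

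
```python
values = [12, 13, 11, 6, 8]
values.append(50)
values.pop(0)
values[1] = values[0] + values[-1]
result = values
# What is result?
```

Trace:
`values = [12, 13, 11, 6, 8]` → values = [12, 13, 11, 6, 8]
`values.append(50)` → values = [12, 13, 11, 6, 8, 50]
`values.pop(0)` → values = [13, 11, 6, 8, 50]
`values[1] = values[0] + values[-1]` → values = [13, 63, 6, 8, 50]
`result = values` → result = [13, 63, 6, 8, 50]
So result = [13, 63, 6, 8, 50]

Answer: [13, 63, 6, 8, 50]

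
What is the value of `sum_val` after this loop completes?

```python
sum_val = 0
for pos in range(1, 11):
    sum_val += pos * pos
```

Sum of squares 1² to 10² = 385
`sum_val` takes the values: 0 → 1 → 5 → 14 → 30 → 55 → 91 → 140 → 204 → 285 → 385

Answer: 385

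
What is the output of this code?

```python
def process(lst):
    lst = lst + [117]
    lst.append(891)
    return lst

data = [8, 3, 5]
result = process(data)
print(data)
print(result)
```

Key concept: rebinding parameter vs mutation.
Step by step:
`data = [8, 3, 5]` → data = [8, 3, 5]
`result = process(data)` → result = [8, 3, 5, 117, 891]
`print(data)` → prints [8, 3, 5]
`print(result)` → prints [8, 3, 5, 117, 891]

Answer:
[8, 3, 5]
[8, 3, 5, 117, 891]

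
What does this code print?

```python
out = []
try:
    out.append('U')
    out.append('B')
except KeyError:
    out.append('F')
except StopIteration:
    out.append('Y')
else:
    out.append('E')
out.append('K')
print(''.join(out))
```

Execution trace: 'U' (try body) → 'B' (try body, no exception) → 'E' (else) → 'K' (after the try/except). Output: UBEK

Answer: UBEK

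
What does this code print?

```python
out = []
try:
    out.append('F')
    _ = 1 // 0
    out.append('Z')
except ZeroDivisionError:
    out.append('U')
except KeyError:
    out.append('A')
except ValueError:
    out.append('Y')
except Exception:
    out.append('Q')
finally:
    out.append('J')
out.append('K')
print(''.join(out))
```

Execution trace: 'F' (try body) → 'U' (except ZeroDivisionError) → 'J' (finally) → 'K' (after the try/except). Output: FUJK

Answer: FUJK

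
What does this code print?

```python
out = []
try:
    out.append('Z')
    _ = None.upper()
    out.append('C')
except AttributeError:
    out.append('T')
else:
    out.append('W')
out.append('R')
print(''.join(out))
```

Execution trace: 'Z' (try body) → 'T' (except AttributeError) → 'R' (after the try/except). Output: ZTR

Answer: ZTR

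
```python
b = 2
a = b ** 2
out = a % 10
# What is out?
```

Trace:
`b = 2` → b = 2
`a = b ** 2` → a = 4
`out = a % 10` → out = 4
So out = 4

Answer: 4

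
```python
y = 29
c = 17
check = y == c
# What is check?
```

Trace:
`y = 29` → y = 29
`c = 17` → c = 17
`check = y == c` → check = False
So check = False

Answer: False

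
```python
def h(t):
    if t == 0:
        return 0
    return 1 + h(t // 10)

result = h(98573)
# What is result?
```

Count of digits of 98573: 5

Answer: 5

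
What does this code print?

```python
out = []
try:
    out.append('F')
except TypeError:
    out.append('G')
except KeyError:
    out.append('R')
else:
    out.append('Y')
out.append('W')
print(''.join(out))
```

Execution trace: 'F' (try body, no exception) → 'Y' (else) → 'W' (after the try/except). Output: FYW

Answer: FYW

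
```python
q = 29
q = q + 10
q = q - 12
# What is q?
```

Trace:
`q = 29` → q = 29
`q = q + 10` → q = 39
`q = q - 12` → q = 27
So q = 27

Answer: 27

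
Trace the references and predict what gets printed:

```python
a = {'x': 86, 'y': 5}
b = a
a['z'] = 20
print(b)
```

Key concept: dict aliasing.
Step by step:
`a = {'x': 86, 'y': 5}` → a = {'x': 86, 'y': 5}
`b = a` → b = {'x': 86, 'y': 5} (same object as a)
`a['z'] = 20` → a = {'x': 86, 'y': 5, 'z': 20} (same object as b); b = {'x': 86, 'y': 5, 'z': 20} (same object as a)
`print(b)` → prints {'x': 86, 'y': 5, 'z': 20}

Answer: {'x': 86, 'y': 5, 'z': 20}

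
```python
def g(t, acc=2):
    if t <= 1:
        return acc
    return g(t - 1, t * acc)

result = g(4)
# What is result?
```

Accumulator trace (n, acc): (4, 2) -> (3, 8) -> (2, 24) -> (1, 48) -> return 48

Answer: 48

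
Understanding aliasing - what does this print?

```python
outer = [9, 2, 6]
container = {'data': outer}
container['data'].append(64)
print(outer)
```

Key concept: dict holds reference to list.
Step by step:
`outer = [9, 2, 6]` → outer = [9, 2, 6]
`container = {'data': outer}` → container = {'data': [9, 2, 6]}
`container['data'].append(64)` → outer = [9, 2, 6, 64]; container = {'data': [9, 2, 6, 64]}
`print(outer)` → prints [9, 2, 6, 64]

Answer: [9, 2, 6, 64]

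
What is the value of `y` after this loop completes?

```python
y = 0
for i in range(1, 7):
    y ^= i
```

XOR of 1 to 6
`y` takes the values: 0 → 1 → 3 → 0 → 4 → 1 → 7

Answer: 7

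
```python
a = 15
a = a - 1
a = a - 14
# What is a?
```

Trace:
`a = 15` → a = 15
`a = a - 1` → a = 14
`a = a - 14` → a = 0
So a = 0

Answer: 0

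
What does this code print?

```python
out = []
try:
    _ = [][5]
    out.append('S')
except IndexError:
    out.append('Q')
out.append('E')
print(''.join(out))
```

Execution trace: 'Q' (except IndexError) → 'E' (after the try/except). Output: QE

Answer: QE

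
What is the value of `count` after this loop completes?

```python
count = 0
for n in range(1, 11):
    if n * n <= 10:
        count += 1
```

Count numbers where n² ≤ 10
`count` takes the values: 0 → 1 → 2 → 3

Answer: 3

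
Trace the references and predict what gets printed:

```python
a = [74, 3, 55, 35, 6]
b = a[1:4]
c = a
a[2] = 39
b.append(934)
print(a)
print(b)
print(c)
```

Key concept: slice vs alias.
Step by step:
`a = [74, 3, 55, 35, 6]` → a = [74, 3, 55, 35, 6]
`b = a[1:4]` → b = [3, 55, 35]
`c = a` → c = [74, 3, 55, 35, 6] (same object as a)
`a[2] = 39` → a = [74, 3, 39, 35, 6] (same object as c); c = [74, 3, 39, 35, 6] (same object as a)
`b.append(934)` → b = [3, 55, 35, 934]
`print(a)` → prints [74, 3, 39, 35, 6]
`print(b)` → prints [3, 55, 35, 934]
`print(c)` → prints [74, 3, 39, 35, 6]

Answer:
[74, 3, 39, 35, 6]
[3, 55, 35, 934]
[74, 3, 39, 35, 6]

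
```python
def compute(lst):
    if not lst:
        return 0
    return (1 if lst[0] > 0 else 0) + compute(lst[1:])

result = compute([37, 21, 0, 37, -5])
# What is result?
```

Count of positive elements in [37, 21, 0, 37, -5] = 3

Answer: 3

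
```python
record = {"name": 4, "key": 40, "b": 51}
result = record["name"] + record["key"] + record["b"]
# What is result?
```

Trace:
`record = {"name": 4, "key": 40, "b": 51}` → record = {'name': 4, 'key': 40, 'b': 51}
`result = record["name"] + record["key"] + record["b"]` → result = 95
So result = 95

Answer: 95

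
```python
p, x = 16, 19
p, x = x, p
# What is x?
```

Trace:
`p, x = 16, 19` → p = 16; x = 19
`p, x = x, p` → p = 19; x = 16
So x = 16

Answer: 16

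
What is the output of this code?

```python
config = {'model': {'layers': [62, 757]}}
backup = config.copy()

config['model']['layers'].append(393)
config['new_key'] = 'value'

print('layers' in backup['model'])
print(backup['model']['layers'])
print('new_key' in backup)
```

Key concept: shallow copy gotcha with nested dict.
Step by step:
`config = {'model': {'layers': [62, 757]}}` → config = {'model': {'layers': [62, 757]}}
`backup = config.copy()` → backup = {'model': {'layers': [62, 757]}}
`config['model']['layers'].append(393)` → config = {'model': {'layers': [62, 757, 393]}}; backup = {'model': {'layers': [62, 757, 393]}}
`config['new_key'] = 'value'` → config = {'model': {'layers': [62, 757, 393]}, 'new_key': 'value'}
`print('layers' in backup['model'])` → prints True
`print(backup['model']['layers'])` → prints [62, 757, 393]
`print('new_key' in backup)` → prints False

Answer:
True
[62, 757, 393]
False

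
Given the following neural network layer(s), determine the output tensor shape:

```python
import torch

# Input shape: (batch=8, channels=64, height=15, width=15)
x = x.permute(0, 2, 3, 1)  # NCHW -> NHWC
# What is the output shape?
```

Input: (8, 64, 15, 15) -> Output: (8, 15, 15, 64)

Answer: (8, 15, 15, 64)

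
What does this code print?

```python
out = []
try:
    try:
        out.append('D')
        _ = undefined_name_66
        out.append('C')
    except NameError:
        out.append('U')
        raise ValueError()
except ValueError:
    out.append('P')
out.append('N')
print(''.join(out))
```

Execution trace: 'D' (inner try body) → 'U' (inner except NameError) → 'P' (outer except ValueError) → 'N' (after the try/except). Output: DUPN

Answer: DUPN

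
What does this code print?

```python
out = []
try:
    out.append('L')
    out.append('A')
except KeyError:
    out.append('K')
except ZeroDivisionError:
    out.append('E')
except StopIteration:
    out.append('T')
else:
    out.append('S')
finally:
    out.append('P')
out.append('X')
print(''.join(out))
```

Execution trace: 'L' (try body) → 'A' (try body, no exception) → 'S' (else) → 'P' (finally) → 'X' (after the try/except). Output: LASPX

Answer: LASPX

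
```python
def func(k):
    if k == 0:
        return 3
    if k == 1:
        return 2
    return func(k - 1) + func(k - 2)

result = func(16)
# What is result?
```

Build up from base cases: func(0)=3, func(1)=2, func(2)=5, func(3)=7, func(4)=12, func(5)=19, func(6)=31, ..., func(16)=3804

Answer: 3804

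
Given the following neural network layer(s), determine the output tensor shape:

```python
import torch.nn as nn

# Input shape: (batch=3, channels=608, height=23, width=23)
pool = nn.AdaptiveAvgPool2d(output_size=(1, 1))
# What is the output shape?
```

Input: (3, 608, 23, 23) -> Output: (3, 608, 1, 1)

Answer: (3, 608, 1, 1)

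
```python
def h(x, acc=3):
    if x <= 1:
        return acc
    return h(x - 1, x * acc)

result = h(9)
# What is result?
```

Accumulator trace (n, acc): (9, 3) -> (8, 27) -> (7, 216) -> (6, 1512) -> (5, 9072) -> (4, 45360) -> (3, 181440) -> (2, 544320) -> (1, 1088640) -> return 1088640

Answer: 1088640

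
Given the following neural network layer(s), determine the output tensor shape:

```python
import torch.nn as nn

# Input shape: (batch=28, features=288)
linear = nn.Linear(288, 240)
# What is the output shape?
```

Input: (28, 288) -> Output: (28, 240)

Answer: (28, 240)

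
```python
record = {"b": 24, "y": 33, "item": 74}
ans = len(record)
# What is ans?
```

Trace:
`record = {"b": 24, "y": 33, "item": 74}` → record = {'b': 24, 'y': 33, 'item': 74}
`ans = len(record)` → ans = 3
So ans = 3

Answer: 3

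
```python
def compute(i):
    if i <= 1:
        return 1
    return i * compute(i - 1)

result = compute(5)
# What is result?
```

compute(5) = 5 * 4 * 3 * 2 * 1 = 120

Answer: 120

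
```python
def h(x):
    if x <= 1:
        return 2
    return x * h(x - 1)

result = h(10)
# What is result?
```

h(10) = 10 * 9 * 8 * 7 * 6 * 5 * 4 * 3 * 2 * 2 = 7257600

Answer: 7257600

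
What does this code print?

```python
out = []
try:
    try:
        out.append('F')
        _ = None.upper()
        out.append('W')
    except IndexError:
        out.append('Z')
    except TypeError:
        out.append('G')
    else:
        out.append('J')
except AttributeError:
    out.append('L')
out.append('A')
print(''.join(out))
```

Execution trace: 'F' (try body) → 'L' (outer except AttributeError) → 'A' (after the try/except). Output: FLA

Answer: FLA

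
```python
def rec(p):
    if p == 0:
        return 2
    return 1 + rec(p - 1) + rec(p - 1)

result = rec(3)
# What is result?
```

rec(p) = 1 + 2·rec(p-1), rec(0)=2. Closed form: (2+1)·2^3 - 1 = 23.

Answer: 23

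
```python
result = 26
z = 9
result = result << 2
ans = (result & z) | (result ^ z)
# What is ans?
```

Trace:
`result = 26` → result = 26
`z = 9` → z = 9
`result = result << 2` → result = 104
`ans = (result & z) | (result ^ z)` → ans = 105
So ans = 105

Answer: 105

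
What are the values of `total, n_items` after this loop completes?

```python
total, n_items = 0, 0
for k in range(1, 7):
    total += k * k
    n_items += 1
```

Sum of squares and count
`total, n_items` takes the values: (0, 0) → (1, 0) → (1, 1) → (5, 1) → (5, 2) → (14, 2) → (14, 3) → (30, 3) → (30, 4) → (55, 4) → (55, 5) → (91, 5) → (91, 6)

Answer: 91, 6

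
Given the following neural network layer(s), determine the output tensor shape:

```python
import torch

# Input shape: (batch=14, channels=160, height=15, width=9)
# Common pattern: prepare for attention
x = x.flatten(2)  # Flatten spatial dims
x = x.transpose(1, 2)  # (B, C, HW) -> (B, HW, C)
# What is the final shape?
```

Input: (14, 160, 15, 9) -> after flatten(2): (14, 160, 135) -> Output: (14, 135, 160)

Answer: (14, 135, 160)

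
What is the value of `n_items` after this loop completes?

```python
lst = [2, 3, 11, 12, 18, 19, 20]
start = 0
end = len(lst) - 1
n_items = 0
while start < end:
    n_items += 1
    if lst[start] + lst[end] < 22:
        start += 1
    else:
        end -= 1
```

Steps to find pair summing to 22
`n_items` takes the values: 0 → 1 → 2 → 3 → 4 → 5 → 6

Answer: 6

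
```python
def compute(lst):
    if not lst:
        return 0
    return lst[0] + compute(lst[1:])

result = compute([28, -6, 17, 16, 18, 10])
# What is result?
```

28 + (-6) + 17 + 16 + 18 + 10 + 0 = 83

Answer: 83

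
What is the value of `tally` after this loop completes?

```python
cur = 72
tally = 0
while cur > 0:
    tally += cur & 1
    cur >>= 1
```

Count set bits in 72 (binary: 0b1001000)
`tally` takes the values: 0 → 1 → 2

Answer: 2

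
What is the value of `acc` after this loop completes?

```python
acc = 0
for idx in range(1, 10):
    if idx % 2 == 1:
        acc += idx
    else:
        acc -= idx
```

Add odd, subtract even
`acc` takes the values: 0 → 1 → -1 → 2 → -2 → 3 → -3 → 4 → -4 → 5

Answer: 5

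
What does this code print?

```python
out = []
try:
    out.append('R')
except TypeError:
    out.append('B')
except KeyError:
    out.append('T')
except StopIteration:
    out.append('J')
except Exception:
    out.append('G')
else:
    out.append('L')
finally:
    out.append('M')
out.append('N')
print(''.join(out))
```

Execution trace: 'R' (try body, no exception) → 'L' (else) → 'M' (finally) → 'N' (after the try/except). Output: RLMN

Answer: RLMN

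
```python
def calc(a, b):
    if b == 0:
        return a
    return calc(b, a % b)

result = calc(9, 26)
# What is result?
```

calc(9, 26) -> calc(26, 9) -> calc(9, 8) -> calc(8, 1) -> calc(1, 0) -> 1

Answer: 1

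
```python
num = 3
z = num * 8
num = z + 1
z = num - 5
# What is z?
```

Trace:
`num = 3` → num = 3
`z = num * 8` → z = 24
`num = z + 1` → num = 25
`z = num - 5` → z = 20
So z = 20

Answer: 20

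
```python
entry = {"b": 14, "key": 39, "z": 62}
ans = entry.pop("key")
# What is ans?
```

Trace:
`entry = {"b": 14, "key": 39, "z": 62}` → entry = {'b': 14, 'key': 39, 'z': 62}
`ans = entry.pop("key")` → entry = {'b': 14, 'z': 62}; ans = 39
So ans = 39

Answer: 39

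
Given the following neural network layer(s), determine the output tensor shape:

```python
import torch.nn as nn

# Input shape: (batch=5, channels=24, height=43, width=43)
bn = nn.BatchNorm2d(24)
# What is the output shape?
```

Input: (5, 24, 43, 43) -> Output: (5, 24, 43, 43)

Answer: (5, 24, 43, 43)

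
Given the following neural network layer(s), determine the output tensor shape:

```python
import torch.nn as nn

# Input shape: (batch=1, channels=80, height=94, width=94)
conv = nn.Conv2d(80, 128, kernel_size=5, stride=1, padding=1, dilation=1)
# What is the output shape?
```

Input: (1, 80, 94, 94) -> Output: (1, 128, 92, 92)

Answer: (1, 128, 92, 92)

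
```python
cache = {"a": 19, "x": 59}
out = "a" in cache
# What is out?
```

Trace:
`cache = {"a": 19, "x": 59}` → cache = {'a': 19, 'x': 59}
`out = "a" in cache` → out = True
So out = True

Answer: True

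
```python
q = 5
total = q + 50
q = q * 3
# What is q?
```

Trace:
`q = 5` → q = 5
`total = q + 50` → total = 55
`q = q * 3` → q = 15
So q = 15

Answer: 15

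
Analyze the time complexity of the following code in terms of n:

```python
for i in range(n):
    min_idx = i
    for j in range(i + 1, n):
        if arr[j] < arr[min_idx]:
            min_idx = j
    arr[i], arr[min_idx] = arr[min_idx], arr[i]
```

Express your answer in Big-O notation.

This is Selection sort. Time complexity: O(n²).

Answer: O(n²)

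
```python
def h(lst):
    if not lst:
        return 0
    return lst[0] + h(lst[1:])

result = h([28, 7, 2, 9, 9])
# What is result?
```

28 + 7 + 2 + 9 + 9 + 0 = 55

Answer: 55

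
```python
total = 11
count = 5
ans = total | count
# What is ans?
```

Trace:
`total = 11` → total = 11
`count = 5` → count = 5
`ans = total | count` → ans = 15
So ans = 15

Answer: 15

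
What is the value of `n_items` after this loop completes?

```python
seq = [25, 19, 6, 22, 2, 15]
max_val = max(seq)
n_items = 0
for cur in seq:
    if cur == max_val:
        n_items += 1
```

Count of max value 25 in [25, 19, 6, 22, 2, 15]
`n_items` takes the values: 0 → 1

Answer: 1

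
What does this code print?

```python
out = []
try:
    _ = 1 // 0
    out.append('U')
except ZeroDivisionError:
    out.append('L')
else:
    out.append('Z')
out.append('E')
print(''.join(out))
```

Execution trace: 'L' (except ZeroDivisionError) → 'E' (after the try/except). Output: LE

Answer: LE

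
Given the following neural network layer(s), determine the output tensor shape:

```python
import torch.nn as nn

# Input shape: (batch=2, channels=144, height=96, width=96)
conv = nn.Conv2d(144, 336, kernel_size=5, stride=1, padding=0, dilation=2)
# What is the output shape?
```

Input: (2, 144, 96, 96) -> Output: (2, 336, 88, 88)

Answer: (2, 336, 88, 88)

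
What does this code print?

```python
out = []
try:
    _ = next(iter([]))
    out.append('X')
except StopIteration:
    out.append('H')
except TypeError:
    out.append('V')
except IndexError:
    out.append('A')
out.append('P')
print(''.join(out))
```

Execution trace: 'H' (except StopIteration) → 'P' (after the try/except). Output: HP

Answer: HP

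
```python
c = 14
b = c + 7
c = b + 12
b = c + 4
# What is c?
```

Trace:
`c = 14` → c = 14
`b = c + 7` → b = 21
`c = b + 12` → c = 33
`b = c + 4` → b = 37
So c = 33

Answer: 33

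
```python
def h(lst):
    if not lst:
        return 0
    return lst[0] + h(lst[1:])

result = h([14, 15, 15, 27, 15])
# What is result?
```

14 + 15 + 15 + 27 + 15 + 0 = 86

Answer: 86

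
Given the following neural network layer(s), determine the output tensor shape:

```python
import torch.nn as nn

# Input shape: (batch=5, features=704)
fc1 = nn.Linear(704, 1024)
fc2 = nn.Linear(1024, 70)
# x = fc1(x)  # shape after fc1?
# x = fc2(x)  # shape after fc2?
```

Input: (5, 704) -> after fc1: (5, 1024) -> Output: (5, 70)

Answer: (5, 70)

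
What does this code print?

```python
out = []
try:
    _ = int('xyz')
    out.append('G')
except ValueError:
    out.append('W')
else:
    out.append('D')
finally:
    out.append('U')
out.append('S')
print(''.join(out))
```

Execution trace: 'W' (except ValueError) → 'U' (finally) → 'S' (after the try/except). Output: WUS

Answer: WUS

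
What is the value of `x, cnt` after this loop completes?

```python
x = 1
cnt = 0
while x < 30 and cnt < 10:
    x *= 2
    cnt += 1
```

Double until >= 30 or 10 iterations
`x, cnt` takes the values: (1, 0) → (2, 0) → (2, 1) → (4, 1) → (4, 2) → (8, 2) → (8, 3) → (16, 3) → (16, 4) → (32, 4) → (32, 5)

Answer: 32, 5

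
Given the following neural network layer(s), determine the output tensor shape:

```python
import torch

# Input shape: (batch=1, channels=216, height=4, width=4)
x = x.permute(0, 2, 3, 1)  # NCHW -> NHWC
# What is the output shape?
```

Input: (1, 216, 4, 4) -> Output: (1, 4, 4, 216)

Answer: (1, 4, 4, 216)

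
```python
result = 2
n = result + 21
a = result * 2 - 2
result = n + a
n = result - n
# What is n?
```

Trace:
`result = 2` → result = 2
`n = result + 21` → n = 23
`a = result * 2 - 2` → a = 2
`result = n + a` → result = 25
`n = result - n` → n = 2
So n = 2

Answer: 2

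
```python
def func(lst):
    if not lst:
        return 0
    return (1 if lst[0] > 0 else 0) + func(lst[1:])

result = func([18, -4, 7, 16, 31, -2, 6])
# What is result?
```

Count of positive elements in [18, -4, 7, 16, 31, -2, 6] = 5

Answer: 5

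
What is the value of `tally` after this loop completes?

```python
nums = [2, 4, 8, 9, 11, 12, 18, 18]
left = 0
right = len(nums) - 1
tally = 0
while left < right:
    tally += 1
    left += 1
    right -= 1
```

Iterations until pointers meet (list length 8)
`tally` takes the values: 0 → 1 → 2 → 3 → 4

Answer: 4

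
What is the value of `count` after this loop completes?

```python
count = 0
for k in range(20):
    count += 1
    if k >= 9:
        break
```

Loop breaks when k reaches 9, count is 10
`count` takes the values: 0 → 1 → 2 → 3 → 4 → 5 → 6 → 7 → 8 → 9 → 10

Answer: 10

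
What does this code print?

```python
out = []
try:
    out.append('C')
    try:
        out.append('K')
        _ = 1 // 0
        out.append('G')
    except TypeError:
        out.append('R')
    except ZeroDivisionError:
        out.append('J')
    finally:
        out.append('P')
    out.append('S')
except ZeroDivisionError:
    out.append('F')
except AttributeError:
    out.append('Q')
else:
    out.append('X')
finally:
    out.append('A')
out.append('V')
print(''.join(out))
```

Execution trace: 'C' (try body) → 'K' (inner try body) → 'J' (inner except ZeroDivisionError) → 'P' (inner finally) → 'S' (try body, no exception) → 'X' (else) → 'A' (finally) → 'V' (after the try/except). Output: CKJPSXAV

Answer: CKJPSXAV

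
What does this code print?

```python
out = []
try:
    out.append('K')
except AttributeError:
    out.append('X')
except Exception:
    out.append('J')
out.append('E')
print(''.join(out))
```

Execution trace: 'K' (try body, no exception) → 'E' (after the try/except). Output: KE

Answer: KE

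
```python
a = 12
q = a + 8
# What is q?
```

Trace:
`a = 12` → a = 12
`q = a + 8` → q = 20
So q = 20

Answer: 20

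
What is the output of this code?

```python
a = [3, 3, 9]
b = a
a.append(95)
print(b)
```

Key concept: basic list aliasing.
Step by step:
`a = [3, 3, 9]` → a = [3, 3, 9]
`b = a` → b = [3, 3, 9] (same object as a)
`a.append(95)` → a = [3, 3, 9, 95] (same object as b); b = [3, 3, 9, 95] (same object as a)
`print(b)` → prints [3, 3, 9, 95]

Answer: [3, 3, 9, 95]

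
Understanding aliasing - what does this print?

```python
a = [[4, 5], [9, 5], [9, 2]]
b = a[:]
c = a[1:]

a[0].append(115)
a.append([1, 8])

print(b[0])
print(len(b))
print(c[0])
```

Key concept: slice with nested mutation.
Step by step:
`a = [[4, 5], [9, 5], [9, 2]]` → a = [[4, 5], [9, 5], [9, 2]]
`b = a[:]` → b = [[4, 5], [9, 5], [9, 2]]
`c = a[1:]` → c = [[9, 5], [9, 2]]
`a[0].append(115)` → a = [[4, 5, 115], [9, 5], [9, 2]]; b = [[4, 5, 115], [9, 5], [9, 2]]
`a.append([1, 8])` → a = [[4, 5, 115], [9, 5], [9, 2], [1, 8]]
`print(b[0])` → prints [4, 5, 115]
`print(len(b))` → prints 3
`print(c[0])` → prints [9, 5]

Answer:
[4, 5, 115]
3
[9, 5]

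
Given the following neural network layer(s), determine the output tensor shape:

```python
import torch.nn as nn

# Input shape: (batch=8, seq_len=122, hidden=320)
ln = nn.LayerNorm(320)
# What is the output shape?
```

Input: (8, 122, 320) -> Output: (8, 122, 320)

Answer: (8, 122, 320)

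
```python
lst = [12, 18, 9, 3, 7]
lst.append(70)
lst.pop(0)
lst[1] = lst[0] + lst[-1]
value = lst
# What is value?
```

Trace:
`lst = [12, 18, 9, 3, 7]` → lst = [12, 18, 9, 3, 7]
`lst.append(70)` → lst = [12, 18, 9, 3, 7, 70]
`lst.pop(0)` → lst = [18, 9, 3, 7, 70]
`lst[1] = lst[0] + lst[-1]` → lst = [18, 88, 3, 7, 70]
`value = lst` → value = [18, 88, 3, 7, 70]
So value = [18, 88, 3, 7, 70]

Answer: [18, 88, 3, 7, 70]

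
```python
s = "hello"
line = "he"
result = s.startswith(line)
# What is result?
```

Trace:
`s = "hello"` → s = 'hello'
`line = "he"` → line = 'he'
`result = s.startswith(line)` → result = True
So result = True

Answer: True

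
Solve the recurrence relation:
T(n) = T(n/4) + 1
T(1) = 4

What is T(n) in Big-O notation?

Each step divides n by 4 and adds 1. After log_4(n) steps we reach T(1)=4. So T(n) = 1·log_4(n) + 4 = O(log n).

Answer: O(log n)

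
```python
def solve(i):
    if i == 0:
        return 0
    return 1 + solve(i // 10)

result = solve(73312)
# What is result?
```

Count of digits of 73312: 5

Answer: 5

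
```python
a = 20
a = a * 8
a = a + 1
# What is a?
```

Trace:
`a = 20` → a = 20
`a = a * 8` → a = 160
`a = a + 1` → a = 161
So a = 161

Answer: 161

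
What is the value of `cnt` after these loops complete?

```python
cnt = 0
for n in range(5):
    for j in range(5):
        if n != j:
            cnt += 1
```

5² - 5 (exclude diagonal)
`cnt` takes the values: 0 → 1 → 2 → 3 → 4 → 5 → 6 → 7 → 8 → 9 → 10 → 11 → 12 → 13 → 14 → 15 → 16 → 17 → 18 → 19 → 20

Answer: 20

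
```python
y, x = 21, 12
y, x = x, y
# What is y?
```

Trace:
`y, x = 21, 12` → y = 21; x = 12
`y, x = x, y` → y = 12; x = 21
So y = 12

Answer: 12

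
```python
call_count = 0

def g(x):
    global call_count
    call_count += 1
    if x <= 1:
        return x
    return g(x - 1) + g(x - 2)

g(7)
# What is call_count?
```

Calls(x) = 1 + Calls(x-1) + Calls(x-2); Calls(0)=Calls(1)=1. For x=7 this gives 41.

Answer: 41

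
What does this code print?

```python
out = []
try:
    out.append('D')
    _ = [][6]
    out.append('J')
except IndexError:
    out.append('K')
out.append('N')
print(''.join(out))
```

Execution trace: 'D' (try body) → 'K' (except IndexError) → 'N' (after the try/except). Output: DKN

Answer: DKN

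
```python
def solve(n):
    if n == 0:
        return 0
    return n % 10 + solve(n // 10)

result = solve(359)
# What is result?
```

Sum of digits of 359: 9 + 5 + 3 = 17

Answer: 17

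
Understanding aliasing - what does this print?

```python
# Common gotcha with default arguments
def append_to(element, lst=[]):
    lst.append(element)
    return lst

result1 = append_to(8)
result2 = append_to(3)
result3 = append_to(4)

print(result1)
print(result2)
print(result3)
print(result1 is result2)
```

Key concept: mutable default argument gotcha.
Step by step:
`result1 = append_to(8)` → result1 = [8]
`result2 = append_to(3)` → result1 = [8, 3] (same object as result2); result2 = [8, 3] (same object as result1)
`result3 = append_to(4)` → result1 = [8, 3, 4] (same object as result2, result3); result2 = [8, 3, 4] (same object as result1, result3); result3 = [8, 3, 4] (same object as result1, result2)
`print(result1)` → prints [8, 3, 4]
`print(result2)` → prints [8, 3, 4]
`print(result3)` → prints [8, 3, 4]
`print(result1 is result2)` → prints True

Answer:
[8, 3, 4]
[8, 3, 4]
[8, 3, 4]
True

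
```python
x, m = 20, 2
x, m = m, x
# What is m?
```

Trace:
`x, m = 20, 2` → x = 20; m = 2
`x, m = m, x` → x = 2; m = 20
So m = 20

Answer: 20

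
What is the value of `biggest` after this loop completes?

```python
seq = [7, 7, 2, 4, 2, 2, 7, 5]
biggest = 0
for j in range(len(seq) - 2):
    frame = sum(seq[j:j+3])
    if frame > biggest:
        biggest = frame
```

Max sum of 3-element window in [7, 7, 2, 4, 2, 2, 7, 5]
`biggest` takes the values: 0 → 16

Answer: 16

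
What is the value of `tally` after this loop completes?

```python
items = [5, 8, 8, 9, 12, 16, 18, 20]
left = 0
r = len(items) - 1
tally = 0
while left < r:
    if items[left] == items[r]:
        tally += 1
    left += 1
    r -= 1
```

Count matching pairs from ends
`tally` takes the values: 0

Answer: 0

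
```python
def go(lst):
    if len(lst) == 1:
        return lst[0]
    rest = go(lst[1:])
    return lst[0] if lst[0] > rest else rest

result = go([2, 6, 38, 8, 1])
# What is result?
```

Recursive max over [2, 6, 38, 8, 1] = 38

Answer: 38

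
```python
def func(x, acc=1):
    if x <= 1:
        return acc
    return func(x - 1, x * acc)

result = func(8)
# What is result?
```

Accumulator trace (n, acc): (8, 1) -> (7, 8) -> (6, 56) -> (5, 336) -> (4, 1680) -> (3, 6720) -> (2, 20160) -> (1, 40320) -> return 40320

Answer: 40320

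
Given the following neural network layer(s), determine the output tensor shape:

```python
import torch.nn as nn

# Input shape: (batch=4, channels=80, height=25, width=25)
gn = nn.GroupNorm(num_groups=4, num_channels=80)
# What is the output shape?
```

Input: (4, 80, 25, 25) -> Output: (4, 80, 25, 25)

Answer: (4, 80, 25, 25)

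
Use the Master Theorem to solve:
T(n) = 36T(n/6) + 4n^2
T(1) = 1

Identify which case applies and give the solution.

a=36, b=6, f(n)=4n^2. log_6(36) = 2. Since c=2 = 2, Case 2 applies: T(n) = Θ(n^log_b(a) · log n) = O(n^2 log n).

Answer: O(n^2 log n) - Case 2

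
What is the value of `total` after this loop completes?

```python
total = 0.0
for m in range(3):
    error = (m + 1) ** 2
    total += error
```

Sum of squared losses 1² + 2² + ... + 3²
`total` takes the values: 0.0 → 1.0 → 5.0 → 14.0

Answer: 14.0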